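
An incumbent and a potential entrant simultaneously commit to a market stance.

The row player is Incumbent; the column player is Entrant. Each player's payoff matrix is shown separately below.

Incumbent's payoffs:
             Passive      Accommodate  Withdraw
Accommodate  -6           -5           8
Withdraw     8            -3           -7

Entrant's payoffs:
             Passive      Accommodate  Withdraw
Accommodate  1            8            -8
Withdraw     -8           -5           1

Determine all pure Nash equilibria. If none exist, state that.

For each strategy profile, look for a profitable unilateral deviation.
(Accommodate, Passive): Incumbent can switch to Withdraw (-6 → 8). Not NE.
(Accommodate, Accommodate): Incumbent can switch to Withdraw (-5 → -3). Not NE.
(Accommodate, Withdraw): Entrant can switch to Passive (-8 → 1). Not NE.
(Withdraw, Passive): Entrant can switch to Accommodate (-8 → -5). Not NE.
(Withdraw, Accommodate): Entrant can switch to Withdraw (-5 → 1). Not NE.
(Withdraw, Withdraw): Incumbent can switch to Accommodate (-7 → 8). Not NE.

none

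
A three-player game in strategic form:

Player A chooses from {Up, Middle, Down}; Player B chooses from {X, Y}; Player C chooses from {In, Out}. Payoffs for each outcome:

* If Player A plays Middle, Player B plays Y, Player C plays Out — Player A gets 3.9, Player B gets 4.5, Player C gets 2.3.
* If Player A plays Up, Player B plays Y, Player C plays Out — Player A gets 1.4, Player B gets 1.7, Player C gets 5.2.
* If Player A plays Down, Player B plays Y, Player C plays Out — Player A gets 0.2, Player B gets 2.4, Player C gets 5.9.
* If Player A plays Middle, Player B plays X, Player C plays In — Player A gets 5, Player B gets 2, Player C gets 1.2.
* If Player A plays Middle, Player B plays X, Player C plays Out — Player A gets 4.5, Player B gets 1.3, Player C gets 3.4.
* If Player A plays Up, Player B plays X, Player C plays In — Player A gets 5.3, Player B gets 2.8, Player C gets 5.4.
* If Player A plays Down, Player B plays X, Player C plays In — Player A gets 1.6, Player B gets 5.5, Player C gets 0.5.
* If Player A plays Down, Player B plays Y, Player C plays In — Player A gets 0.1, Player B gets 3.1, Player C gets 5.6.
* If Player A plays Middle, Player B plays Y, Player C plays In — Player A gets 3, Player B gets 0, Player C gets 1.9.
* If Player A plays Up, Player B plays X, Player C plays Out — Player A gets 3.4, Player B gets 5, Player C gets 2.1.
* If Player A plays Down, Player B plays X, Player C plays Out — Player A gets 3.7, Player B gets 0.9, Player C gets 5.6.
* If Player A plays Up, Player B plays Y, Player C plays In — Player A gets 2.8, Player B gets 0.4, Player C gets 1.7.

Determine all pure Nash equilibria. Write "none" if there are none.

(Up, X, In): Player A gets 5.3, best alternative 5; Player B gets 2.8, best alternative 0.4; Player C gets 5.4, best alternative 2.1. No profitable deviation — NE.
(Up, X, Out): Player A can switch to Middle (3.4 → 4.5). Not NE.
(Up, Y, In): Player A can switch to Middle (2.8 → 3). Not NE.
(Up, Y, Out): Player A can switch to Middle (1.4 → 3.9). Not NE.
(Middle, X, In): Player A can switch to Up (5 → 5.3). Not NE.
(Middle, X, Out): Player B can switch to Y (1.3 → 4.5). Not NE.
(Middle, Y, In): Player B can switch to X (0 → 2). Not NE.
(Middle, Y, Out): Player A gets 3.9, best alternative 1.4; Player B gets 4.5, best alternative 1.3; Player C gets 2.3, best alternative 1.9. No profitable deviation — NE.
(Down, X, In): Player A can switch to Up (1.6 → 5.3). Not NE.
(Down, X, Out): Player A can switch to Middle (3.7 → 4.5). Not NE.
(Down, Y, In): Player A can switch to Up (0.1 → 2.8). Not NE.
(Down, Y, Out): Player A can switch to Up (0.2 → 1.4). Not NE.

(Up, X, In); (Middle, Y, Out)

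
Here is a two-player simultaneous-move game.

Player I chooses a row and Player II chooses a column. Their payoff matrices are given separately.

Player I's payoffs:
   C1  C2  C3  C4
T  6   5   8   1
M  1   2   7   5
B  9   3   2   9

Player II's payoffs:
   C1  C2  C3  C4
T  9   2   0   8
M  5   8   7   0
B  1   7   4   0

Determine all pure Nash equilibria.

This game has no pure Nash equilibrium.

Player I against C1: payoffs 6, 1, 9 → best response B.
Player I against C2: payoffs 5, 2, 3 → best response T.
Player I against C3: payoffs 8, 7, 2 → best response T.
Player I against C4: payoffs 1, 5, 9 → best response B.
Player II against T: payoffs 9, 2, 0, 8 → best response C1.
Player II against M: payoffs 5, 8, 7, 0 → best response C2.
Player II against B: payoffs 1, 7, 4, 0 → best response C2.
No profile is a mutual best response for all players.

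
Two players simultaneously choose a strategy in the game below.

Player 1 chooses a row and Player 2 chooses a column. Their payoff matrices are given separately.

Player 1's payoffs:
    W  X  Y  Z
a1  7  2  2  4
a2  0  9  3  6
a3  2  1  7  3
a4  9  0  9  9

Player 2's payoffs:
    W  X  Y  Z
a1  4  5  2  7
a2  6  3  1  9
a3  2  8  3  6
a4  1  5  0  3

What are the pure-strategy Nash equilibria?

Check each profile: it is a Nash equilibrium iff no player can strictly gain by switching unilaterally.
(a1, W): Player 1 can switch to a4 (7 → 9). Not NE.
(a1, X): Player 1 can switch to a2 (2 → 9). Not NE.
(a1, Y): Player 1 can switch to a2 (2 → 3). Not NE.
(a1, Z): Player 1 can switch to a2 (4 → 6). Not NE.
(a2, W): Player 1 can switch to a1 (0 → 7). Not NE.
(a2, X): Player 2 can switch to W (3 → 6). Not NE.
(The remaining 10 profiles each have a profitable deviation by the same check.)

No pure-strategy Nash equilibrium.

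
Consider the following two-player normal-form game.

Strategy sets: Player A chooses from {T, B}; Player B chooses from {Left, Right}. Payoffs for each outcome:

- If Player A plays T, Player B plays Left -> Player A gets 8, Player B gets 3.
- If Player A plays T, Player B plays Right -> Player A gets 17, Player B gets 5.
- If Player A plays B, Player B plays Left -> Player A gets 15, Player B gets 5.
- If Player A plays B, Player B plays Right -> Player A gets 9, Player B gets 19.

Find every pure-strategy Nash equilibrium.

The unique pure-strategy Nash equilibrium is (T, Right).

Player A against Left: payoffs 8, 15 → best response B.
Player A against Right: payoffs 17, 9 → best response T.
Player B against T: payoffs 3, 5 → best response Right.
Player B against B: payoffs 5, 19 → best response Right.
Mutual best responses: (T, Right).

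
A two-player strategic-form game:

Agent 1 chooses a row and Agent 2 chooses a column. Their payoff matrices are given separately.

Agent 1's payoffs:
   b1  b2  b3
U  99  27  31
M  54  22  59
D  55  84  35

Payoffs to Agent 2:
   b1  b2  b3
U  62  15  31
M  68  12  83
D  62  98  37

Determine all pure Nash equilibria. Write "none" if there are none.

Agent 1 against b1: payoffs 99, 54, 55 → best response U.
Agent 1 against b2: payoffs 27, 22, 84 → best response D.
Agent 1 against b3: payoffs 31, 59, 35 → best response M.
Agent 2 against U: payoffs 62, 15, 31 → best response b1.
Agent 2 against M: payoffs 68, 12, 83 → best response b3.
Agent 2 against D: payoffs 62, 98, 37 → best response b2.
Mutual best responses: (U, b1); (M, b3); (D, b2).

Pure-strategy Nash equilibria: (U, b1) and (M, b3) and (D, b2)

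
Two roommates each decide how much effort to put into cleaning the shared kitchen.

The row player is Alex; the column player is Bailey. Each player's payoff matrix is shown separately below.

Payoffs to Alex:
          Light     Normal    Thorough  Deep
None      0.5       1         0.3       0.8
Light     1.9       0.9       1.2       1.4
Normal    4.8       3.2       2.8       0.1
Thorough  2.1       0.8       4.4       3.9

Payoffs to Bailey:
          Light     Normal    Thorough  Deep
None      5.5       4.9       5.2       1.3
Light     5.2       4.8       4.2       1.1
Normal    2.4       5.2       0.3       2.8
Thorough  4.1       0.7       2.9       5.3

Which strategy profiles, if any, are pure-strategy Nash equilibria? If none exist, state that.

Pure-strategy Nash equilibria: (Normal, Normal) and (Thorough, Deep)

Mark each player's best response to every combination of opponents' strategies; a profile where every player is best-responding is a pure Nash equilibrium.
Alex against Light: payoffs 0.5, 1.9, 4.8, 2.1 → best response Normal.
Alex against Normal: payoffs 1, 0.9, 3.2, 0.8 → best response Normal.
Alex against Thorough: payoffs 0.3, 1.2, 2.8, 4.4 → best response Thorough.
Alex against Deep: payoffs 0.8, 1.4, 0.1, 3.9 → best response Thorough.
Bailey against None: payoffs 5.5, 4.9, 5.2, 1.3 → best response Light.
Bailey against Light: payoffs 5.2, 4.8, 4.2, 1.1 → best response Light.
Bailey against Normal: payoffs 2.4, 5.2, 0.3, 2.8 → best response Normal.
Bailey against Thorough: payoffs 4.1, 0.7, 2.9, 5.3 → best response Deep.
Mutual best responses: (Normal, Normal); (Thorough, Deep).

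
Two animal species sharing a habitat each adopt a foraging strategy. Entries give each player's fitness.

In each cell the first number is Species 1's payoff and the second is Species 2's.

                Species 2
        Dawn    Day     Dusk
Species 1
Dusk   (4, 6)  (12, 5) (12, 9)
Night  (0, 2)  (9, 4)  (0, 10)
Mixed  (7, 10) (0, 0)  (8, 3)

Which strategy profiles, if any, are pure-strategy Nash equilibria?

Check each profile: it is a Nash equilibrium iff no player can strictly gain by switching unilaterally.
(Dusk, Dawn): Species 1 can switch to Mixed (4 → 7). Not NE.
(Dusk, Day): Species 2 can switch to Dawn (5 → 6). Not NE.
(Dusk, Dusk): Species 1 gets 12, best alternative 8; Species 2 gets 9, best alternative 6. No profitable deviation — NE.
(Night, Dawn): Species 1 can switch to Dusk (0 → 4). Not NE.
(Night, Day): Species 1 can switch to Dusk (9 → 12). Not NE.
(Night, Dusk): Species 1 can switch to Dusk (0 → 12). Not NE.
(Mixed, Dawn): Species 1 gets 7, best alternative 4; Species 2 gets 10, best alternative 3. No profitable deviation — NE.
(Mixed, Day): Species 1 can switch to Dusk (0 → 12). Not NE.
(The remaining 1 profile has a profitable deviation by the same check.)

Pure-strategy Nash equilibria: (Dusk, Dusk); (Mixed, Dawn)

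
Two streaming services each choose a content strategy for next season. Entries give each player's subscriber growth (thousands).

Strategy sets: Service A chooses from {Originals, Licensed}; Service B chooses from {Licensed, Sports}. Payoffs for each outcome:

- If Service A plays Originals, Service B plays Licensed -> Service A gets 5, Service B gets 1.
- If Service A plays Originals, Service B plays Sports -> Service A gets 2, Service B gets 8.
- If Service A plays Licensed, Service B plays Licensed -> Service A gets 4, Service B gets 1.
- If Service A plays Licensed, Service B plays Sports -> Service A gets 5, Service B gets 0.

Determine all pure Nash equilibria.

There is no pure-strategy Nash equilibrium.

Service A against Licensed: payoffs 5, 4 → best response Originals.
Service A against Sports: payoffs 2, 5 → best response Licensed.
Service B against Originals: payoffs 1, 8 → best response Sports.
Service B against Licensed: payoffs 1, 0 → best response Licensed.
No profile is a mutual best response for all players.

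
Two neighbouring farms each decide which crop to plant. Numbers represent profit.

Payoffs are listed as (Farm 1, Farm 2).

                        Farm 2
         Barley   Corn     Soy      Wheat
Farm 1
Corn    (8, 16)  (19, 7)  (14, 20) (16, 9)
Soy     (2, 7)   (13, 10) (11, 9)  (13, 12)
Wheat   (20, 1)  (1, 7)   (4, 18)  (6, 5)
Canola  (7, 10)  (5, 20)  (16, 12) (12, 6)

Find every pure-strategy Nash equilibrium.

For each player, find the best response to each opponent profile; mutual best responses are the pure NE.
Farm 1 against Barley: payoffs 8, 2, 20, 7 → best response Wheat.
Farm 1 against Corn: payoffs 19, 13, 1, 5 → best response Corn.
Farm 1 against Soy: payoffs 14, 11, 4, 16 → best response Canola.
Farm 1 against Wheat: payoffs 16, 13, 6, 12 → best response Corn.
Farm 2 against Corn: payoffs 16, 7, 20, 9 → best response Soy.
Farm 2 against Soy: payoffs 7, 10, 9, 12 → best response Wheat.
Farm 2 against Wheat: payoffs 1, 7, 18, 5 → best response Soy.
Farm 2 against Canola: payoffs 10, 20, 12, 6 → best response Corn.
No profile is a mutual best response for all players.

No pure-strategy Nash equilibrium.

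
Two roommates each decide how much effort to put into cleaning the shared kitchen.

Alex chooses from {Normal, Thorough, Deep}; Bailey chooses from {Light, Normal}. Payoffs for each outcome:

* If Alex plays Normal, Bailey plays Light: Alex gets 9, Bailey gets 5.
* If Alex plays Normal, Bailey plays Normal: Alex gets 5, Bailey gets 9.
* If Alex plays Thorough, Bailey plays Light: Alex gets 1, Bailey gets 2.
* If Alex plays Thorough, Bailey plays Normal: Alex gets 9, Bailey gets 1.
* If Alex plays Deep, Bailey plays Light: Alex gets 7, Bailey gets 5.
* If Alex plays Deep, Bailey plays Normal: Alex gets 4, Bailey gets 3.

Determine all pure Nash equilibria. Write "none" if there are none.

For each player, find the best response to each opponent profile; mutual best responses are the pure NE.
Alex against Light: payoffs 9, 1, 7 → best response Normal.
Alex against Normal: payoffs 5, 9, 4 → best response Thorough.
Bailey against Normal: payoffs 5, 9 → best response Normal.
Bailey against Thorough: payoffs 2, 1 → best response Light.
Bailey against Deep: payoffs 5, 3 → best response Light.
No profile is a mutual best response for all players.

This game has no pure Nash equilibrium.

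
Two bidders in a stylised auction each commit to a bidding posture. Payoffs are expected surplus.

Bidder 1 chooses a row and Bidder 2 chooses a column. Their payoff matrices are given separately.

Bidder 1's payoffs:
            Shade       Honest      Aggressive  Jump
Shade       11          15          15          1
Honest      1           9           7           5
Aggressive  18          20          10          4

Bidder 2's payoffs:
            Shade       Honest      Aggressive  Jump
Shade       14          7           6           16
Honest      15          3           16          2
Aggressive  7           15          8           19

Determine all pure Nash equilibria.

For each player, find the best response to each opponent profile; mutual best responses are the pure NE.
Bidder 1 against Shade: payoffs 11, 1, 18 → best response Aggressive.
Bidder 1 against Honest: payoffs 15, 9, 20 → best response Aggressive.
Bidder 1 against Aggressive: payoffs 15, 7, 10 → best response Shade.
Bidder 1 against Jump: payoffs 1, 5, 4 → best response Honest.
Bidder 2 against Shade: payoffs 14, 7, 6, 16 → best response Jump.
Bidder 2 against Honest: payoffs 15, 3, 16, 2 → best response Aggressive.
Bidder 2 against Aggressive: payoffs 7, 15, 8, 19 → best response Jump.
No profile is a mutual best response for all players.

This game has no pure Nash equilibrium.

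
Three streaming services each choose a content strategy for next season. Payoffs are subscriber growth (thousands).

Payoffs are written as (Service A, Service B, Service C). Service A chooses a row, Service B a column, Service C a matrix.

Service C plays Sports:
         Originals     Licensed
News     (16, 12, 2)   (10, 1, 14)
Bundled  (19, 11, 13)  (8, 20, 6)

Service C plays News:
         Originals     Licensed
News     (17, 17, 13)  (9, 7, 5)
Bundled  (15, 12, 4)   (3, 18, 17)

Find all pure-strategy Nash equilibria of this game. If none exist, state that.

(News, Originals, Sports): Service A can switch to Bundled (16 → 19). Not NE.
(News, Originals, News): Service A gets 17, best alternative 15; Service B gets 17, best alternative 7; Service C gets 13, best alternative 2. No profitable deviation — NE.
(News, Licensed, Sports): Service B can switch to Originals (1 → 12). Not NE.
(News, Licensed, News): Service B can switch to Originals (7 → 17). Not NE.
(Bundled, Originals, Sports): Service B can switch to Licensed (11 → 20). Not NE.
(Bundled, Originals, News): Service A can switch to News (15 → 17). Not NE.
(Bundled, Licensed, Sports): Service A can switch to News (8 → 10). Not NE.
(Bundled, Licensed, News): Service A can switch to News (3 → 9). Not NE.

Pure NE: (News, Originals, News)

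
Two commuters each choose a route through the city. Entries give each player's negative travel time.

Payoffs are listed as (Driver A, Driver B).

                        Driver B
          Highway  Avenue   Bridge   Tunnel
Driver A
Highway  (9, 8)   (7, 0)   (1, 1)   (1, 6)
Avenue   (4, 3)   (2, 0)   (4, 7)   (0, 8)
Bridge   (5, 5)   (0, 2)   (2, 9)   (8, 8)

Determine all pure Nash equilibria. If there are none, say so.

(Highway, Highway)

(Highway, Highway): Driver A gets 9, best alternative 5; Driver B gets 8, best alternative 6. No profitable deviation — NE.
(Highway, Avenue): Driver B can switch to Highway (0 → 8). Not NE.
(Highway, Bridge): Driver A can switch to Avenue (1 → 4). Not NE.
(Highway, Tunnel): Driver A can switch to Bridge (1 → 8). Not NE.
(Avenue, Highway): Driver A can switch to Highway (4 → 9). Not NE.
(Avenue, Avenue): Driver A can switch to Highway (2 → 7). Not NE.
(Avenue, Bridge): Driver B can switch to Tunnel (7 → 8). Not NE.
(Avenue, Tunnel): Driver A can switch to Highway (0 → 1). Not NE.
(Bridge, Highway): Driver A can switch to Highway (5 → 9). Not NE.
(The remaining 3 profiles each have a profitable deviation by the same check.)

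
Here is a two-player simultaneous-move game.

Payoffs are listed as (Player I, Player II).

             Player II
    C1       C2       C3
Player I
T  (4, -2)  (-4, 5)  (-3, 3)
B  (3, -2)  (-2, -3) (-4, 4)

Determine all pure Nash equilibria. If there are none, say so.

No pure-strategy Nash equilibrium.

For each player, find the best response to each opponent profile; mutual best responses are the pure NE.
Player I against C1: payoffs 4, 3 → best response T.
Player I against C2: payoffs -4, -2 → best response B.
Player I against C3: payoffs -3, -4 → best response T.
Player II against T: payoffs -2, 5, 3 → best response C2.
Player II against B: payoffs -2, -3, 4 → best response C3.
No profile is a mutual best response for all players.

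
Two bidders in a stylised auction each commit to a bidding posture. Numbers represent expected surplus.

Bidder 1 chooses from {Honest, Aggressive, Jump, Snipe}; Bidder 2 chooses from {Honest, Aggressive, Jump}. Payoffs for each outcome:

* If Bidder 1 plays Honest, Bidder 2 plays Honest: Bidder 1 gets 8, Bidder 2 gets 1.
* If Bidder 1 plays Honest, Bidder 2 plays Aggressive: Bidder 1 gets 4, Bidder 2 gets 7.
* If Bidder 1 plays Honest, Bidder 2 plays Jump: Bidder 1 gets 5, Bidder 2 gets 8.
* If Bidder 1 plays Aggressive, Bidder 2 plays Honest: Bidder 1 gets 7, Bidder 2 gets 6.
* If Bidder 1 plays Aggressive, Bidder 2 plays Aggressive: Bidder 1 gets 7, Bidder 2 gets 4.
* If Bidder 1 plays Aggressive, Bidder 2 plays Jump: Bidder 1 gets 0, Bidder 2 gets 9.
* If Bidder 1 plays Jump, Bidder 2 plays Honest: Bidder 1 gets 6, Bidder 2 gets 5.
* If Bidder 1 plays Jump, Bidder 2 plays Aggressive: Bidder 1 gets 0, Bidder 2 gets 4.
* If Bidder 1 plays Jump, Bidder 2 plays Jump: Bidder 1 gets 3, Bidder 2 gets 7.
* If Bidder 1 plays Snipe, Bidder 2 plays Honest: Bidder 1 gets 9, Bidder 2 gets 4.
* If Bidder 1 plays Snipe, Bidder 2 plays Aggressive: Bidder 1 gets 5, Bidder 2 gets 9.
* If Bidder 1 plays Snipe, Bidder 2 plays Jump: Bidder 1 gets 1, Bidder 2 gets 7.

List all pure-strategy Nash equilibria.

The unique pure-strategy Nash equilibrium is (Honest, Jump).

Mark each player's best response to every combination of opponents' strategies; a profile where every player is best-responding is a pure Nash equilibrium.
Bidder 1 against Honest: payoffs 8, 7, 6, 9 → best response Snipe.
Bidder 1 against Aggressive: payoffs 4, 7, 0, 5 → best response Aggressive.
Bidder 1 against Jump: payoffs 5, 0, 3, 1 → best response Honest.
Bidder 2 against Honest: payoffs 1, 7, 8 → best response Jump.
Bidder 2 against Aggressive: payoffs 6, 4, 9 → best response Jump.
Bidder 2 against Jump: payoffs 5, 4, 7 → best response Jump.
Bidder 2 against Snipe: payoffs 4, 9, 7 → best response Aggressive.
Mutual best responses: (Honest, Jump).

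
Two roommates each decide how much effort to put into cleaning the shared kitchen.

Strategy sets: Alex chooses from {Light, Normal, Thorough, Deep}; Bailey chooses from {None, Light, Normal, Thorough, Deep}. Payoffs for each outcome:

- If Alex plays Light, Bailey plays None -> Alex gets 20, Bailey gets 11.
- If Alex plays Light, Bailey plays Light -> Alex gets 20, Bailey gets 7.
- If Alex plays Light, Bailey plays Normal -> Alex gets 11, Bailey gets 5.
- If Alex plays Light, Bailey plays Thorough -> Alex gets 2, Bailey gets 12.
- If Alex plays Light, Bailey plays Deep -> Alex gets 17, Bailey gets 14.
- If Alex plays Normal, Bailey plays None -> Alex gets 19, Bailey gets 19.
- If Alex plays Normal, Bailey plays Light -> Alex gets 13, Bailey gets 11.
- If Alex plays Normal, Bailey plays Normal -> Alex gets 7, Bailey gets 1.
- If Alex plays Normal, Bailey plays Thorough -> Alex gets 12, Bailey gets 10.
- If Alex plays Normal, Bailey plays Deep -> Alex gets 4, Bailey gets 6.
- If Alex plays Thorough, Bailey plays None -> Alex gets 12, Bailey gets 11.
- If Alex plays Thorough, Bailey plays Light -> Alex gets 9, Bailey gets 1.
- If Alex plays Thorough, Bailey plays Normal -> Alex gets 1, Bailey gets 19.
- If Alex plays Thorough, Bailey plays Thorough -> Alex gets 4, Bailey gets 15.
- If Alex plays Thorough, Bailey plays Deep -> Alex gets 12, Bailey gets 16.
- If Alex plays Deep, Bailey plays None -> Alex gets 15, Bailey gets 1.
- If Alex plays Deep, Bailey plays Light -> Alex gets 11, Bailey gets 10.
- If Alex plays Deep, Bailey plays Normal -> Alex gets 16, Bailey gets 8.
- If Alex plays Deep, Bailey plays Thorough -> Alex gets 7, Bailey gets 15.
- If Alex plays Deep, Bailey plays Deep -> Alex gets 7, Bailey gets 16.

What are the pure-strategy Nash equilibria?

Alex against None: payoffs 20, 19, 12, 15 → best response Light.
Alex against Light: payoffs 20, 13, 9, 11 → best response Light.
Alex against Normal: payoffs 11, 7, 1, 16 → best response Deep.
Alex against Thorough: payoffs 2, 12, 4, 7 → best response Normal.
Alex against Deep: payoffs 17, 4, 12, 7 → best response Light.
Bailey against Light: payoffs 11, 7, 5, 12, 14 → best response Deep.
Bailey against Normal: payoffs 19, 11, 1, 10, 6 → best response None.
Bailey against Thorough: payoffs 11, 1, 19, 15, 16 → best response Normal.
Bailey against Deep: payoffs 1, 10, 8, 15, 16 → best response Deep.
Mutual best responses: (Light, Deep).

The unique pure-strategy Nash equilibrium is (Light, Deep).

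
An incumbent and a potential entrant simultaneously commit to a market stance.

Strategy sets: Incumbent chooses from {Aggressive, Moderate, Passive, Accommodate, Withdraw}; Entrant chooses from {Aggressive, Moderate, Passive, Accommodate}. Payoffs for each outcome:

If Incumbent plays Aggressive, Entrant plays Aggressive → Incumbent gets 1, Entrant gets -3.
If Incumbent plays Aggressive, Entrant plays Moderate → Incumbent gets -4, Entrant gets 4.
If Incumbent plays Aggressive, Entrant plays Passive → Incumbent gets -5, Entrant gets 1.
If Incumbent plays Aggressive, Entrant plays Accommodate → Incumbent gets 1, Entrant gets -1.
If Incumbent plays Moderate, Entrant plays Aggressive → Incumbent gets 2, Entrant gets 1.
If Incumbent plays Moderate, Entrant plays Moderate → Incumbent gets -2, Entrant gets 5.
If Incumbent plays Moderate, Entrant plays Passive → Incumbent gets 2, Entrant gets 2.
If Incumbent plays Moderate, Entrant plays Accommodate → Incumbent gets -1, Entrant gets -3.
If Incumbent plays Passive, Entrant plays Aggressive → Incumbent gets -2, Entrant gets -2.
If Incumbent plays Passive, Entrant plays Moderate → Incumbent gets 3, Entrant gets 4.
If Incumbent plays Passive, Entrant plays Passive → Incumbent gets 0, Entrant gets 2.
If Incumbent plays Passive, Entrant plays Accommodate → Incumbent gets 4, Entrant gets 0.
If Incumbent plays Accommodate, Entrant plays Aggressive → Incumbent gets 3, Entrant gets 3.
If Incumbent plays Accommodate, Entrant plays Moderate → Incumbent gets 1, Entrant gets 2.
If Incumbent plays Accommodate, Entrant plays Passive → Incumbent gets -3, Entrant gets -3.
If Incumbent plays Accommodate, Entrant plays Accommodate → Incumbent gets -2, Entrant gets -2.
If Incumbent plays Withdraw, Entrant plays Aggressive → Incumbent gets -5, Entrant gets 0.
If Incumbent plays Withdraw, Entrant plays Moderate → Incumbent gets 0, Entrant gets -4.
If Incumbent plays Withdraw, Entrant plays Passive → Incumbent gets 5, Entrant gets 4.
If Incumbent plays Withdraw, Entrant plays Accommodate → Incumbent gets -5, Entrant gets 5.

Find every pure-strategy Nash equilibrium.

(Aggressive, Aggressive): Incumbent can switch to Moderate (1 → 2). Not NE.
(Aggressive, Moderate): Incumbent can switch to Moderate (-4 → -2). Not NE.
(Aggressive, Passive): Incumbent can switch to Moderate (-5 → 2). Not NE.
(Aggressive, Accommodate): Incumbent can switch to Passive (1 → 4). Not NE.
(Moderate, Aggressive): Incumbent can switch to Accommodate (2 → 3). Not NE.
(Moderate, Moderate): Incumbent can switch to Passive (-2 → 3). Not NE.
(Moderate, Passive): Incumbent can switch to Withdraw (2 → 5). Not NE.
(Moderate, Accommodate): Incumbent can switch to Aggressive (-1 → 1). Not NE.
(Passive, Moderate): Incumbent gets 3, best alternative 1; Entrant gets 4, best alternative 2. No profitable deviation — NE.
(Accommodate, Aggressive): Incumbent gets 3, best alternative 2; Entrant gets 3, best alternative 2. No profitable deviation — NE.
(The remaining 10 profiles each have a profitable deviation by the same check.)

(Passive, Moderate), (Accommodate, Aggressive)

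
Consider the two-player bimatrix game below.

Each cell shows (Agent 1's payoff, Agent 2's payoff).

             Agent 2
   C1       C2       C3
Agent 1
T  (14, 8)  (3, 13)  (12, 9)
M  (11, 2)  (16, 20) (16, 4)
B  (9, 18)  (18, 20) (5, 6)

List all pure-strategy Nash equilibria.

The unique pure-strategy Nash equilibrium is (B, C2).

Agent 1 against C1: payoffs 14, 11, 9 → best response T.
Agent 1 against C2: payoffs 3, 16, 18 → best response B.
Agent 1 against C3: payoffs 12, 16, 5 → best response M.
Agent 2 against T: payoffs 8, 13, 9 → best response C2.
Agent 2 against M: payoffs 2, 20, 4 → best response C2.
Agent 2 against B: payoffs 18, 20, 6 → best response C2.
Mutual best responses: (B, C2).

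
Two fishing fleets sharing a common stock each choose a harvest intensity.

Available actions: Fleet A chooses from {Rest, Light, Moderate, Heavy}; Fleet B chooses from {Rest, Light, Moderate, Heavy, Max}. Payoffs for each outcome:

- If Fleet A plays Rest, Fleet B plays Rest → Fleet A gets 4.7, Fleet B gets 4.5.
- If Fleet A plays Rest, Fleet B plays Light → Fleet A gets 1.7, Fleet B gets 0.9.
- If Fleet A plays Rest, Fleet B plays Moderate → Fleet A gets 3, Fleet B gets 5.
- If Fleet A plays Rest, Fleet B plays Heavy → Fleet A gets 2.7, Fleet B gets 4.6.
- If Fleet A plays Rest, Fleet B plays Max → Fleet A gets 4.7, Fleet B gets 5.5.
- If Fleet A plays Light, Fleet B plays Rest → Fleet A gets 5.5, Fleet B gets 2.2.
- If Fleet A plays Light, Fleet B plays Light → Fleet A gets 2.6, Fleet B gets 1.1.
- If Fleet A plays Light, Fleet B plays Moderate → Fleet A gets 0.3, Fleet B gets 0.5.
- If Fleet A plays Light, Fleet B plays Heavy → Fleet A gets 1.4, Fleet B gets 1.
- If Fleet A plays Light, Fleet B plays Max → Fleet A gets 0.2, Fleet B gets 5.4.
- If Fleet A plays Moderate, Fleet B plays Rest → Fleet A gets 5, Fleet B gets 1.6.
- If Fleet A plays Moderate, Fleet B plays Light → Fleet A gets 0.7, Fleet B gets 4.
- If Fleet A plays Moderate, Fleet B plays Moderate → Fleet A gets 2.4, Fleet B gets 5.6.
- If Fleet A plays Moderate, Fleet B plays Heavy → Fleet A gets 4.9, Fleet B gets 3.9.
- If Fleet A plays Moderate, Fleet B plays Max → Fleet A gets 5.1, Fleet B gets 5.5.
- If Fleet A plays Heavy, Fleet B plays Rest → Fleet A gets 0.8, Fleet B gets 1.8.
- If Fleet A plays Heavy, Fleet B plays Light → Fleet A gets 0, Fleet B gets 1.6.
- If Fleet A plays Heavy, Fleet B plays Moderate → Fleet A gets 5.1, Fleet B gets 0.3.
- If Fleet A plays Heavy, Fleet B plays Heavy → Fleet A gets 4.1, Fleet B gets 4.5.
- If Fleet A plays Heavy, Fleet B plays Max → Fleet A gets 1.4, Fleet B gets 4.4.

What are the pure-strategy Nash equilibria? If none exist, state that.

No pure-strategy Nash equilibrium.

(Rest, Rest): Fleet A can switch to Light (4.7 → 5.5). Not NE.
(Rest, Light): Fleet A can switch to Light (1.7 → 2.6). Not NE.
(Rest, Moderate): Fleet A can switch to Heavy (3 → 5.1). Not NE.
(Rest, Heavy): Fleet A can switch to Moderate (2.7 → 4.9). Not NE.
(Rest, Max): Fleet A can switch to Moderate (4.7 → 5.1). Not NE.
(Light, Rest): Fleet B can switch to Max (2.2 → 5.4). Not NE.
(Light, Light): Fleet B can switch to Rest (1.1 → 2.2). Not NE.
(Light, Moderate): Fleet A can switch to Rest (0.3 → 3). Not NE.
(Light, Heavy): Fleet A can switch to Rest (1.4 → 2.7). Not NE.
(Light, Max): Fleet A can switch to Rest (0.2 → 4.7). Not NE.
(Moderate, Rest): Fleet A can switch to Light (5 → 5.5). Not NE.
(Moderate, Light): Fleet A can switch to Rest (0.7 → 1.7). Not NE.
(The remaining 8 profiles each have a profitable deviation by the same check.)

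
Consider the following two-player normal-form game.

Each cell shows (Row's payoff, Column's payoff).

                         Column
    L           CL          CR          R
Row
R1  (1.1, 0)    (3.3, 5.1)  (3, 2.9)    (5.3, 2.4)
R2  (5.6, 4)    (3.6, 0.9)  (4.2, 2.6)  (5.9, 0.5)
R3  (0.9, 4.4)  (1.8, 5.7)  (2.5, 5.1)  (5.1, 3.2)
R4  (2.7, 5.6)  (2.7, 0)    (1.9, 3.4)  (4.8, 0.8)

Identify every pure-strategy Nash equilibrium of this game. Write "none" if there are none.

Check each profile: it is a Nash equilibrium iff no player can strictly gain by switching unilaterally.
(R1, L): Row can switch to R2 (1.1 → 5.6). Not NE.
(R1, CL): Row can switch to R2 (3.3 → 3.6). Not NE.
(R1, CR): Row can switch to R2 (3 → 4.2). Not NE.
(R1, R): Row can switch to R2 (5.3 → 5.9). Not NE.
(R2, L): Row gets 5.6, best alternative 2.7; Column gets 4, best alternative 2.6. No profitable deviation — NE.
(R2, CL): Column can switch to L (0.9 → 4). Not NE.
(R2, CR): Column can switch to L (2.6 → 4). Not NE.
(R2, R): Column can switch to L (0.5 → 4). Not NE.
(R3, L): Row can switch to R1 (0.9 → 1.1). Not NE.
(The remaining 7 profiles each have a profitable deviation by the same check.)

The unique pure-strategy Nash equilibrium is (R2, L).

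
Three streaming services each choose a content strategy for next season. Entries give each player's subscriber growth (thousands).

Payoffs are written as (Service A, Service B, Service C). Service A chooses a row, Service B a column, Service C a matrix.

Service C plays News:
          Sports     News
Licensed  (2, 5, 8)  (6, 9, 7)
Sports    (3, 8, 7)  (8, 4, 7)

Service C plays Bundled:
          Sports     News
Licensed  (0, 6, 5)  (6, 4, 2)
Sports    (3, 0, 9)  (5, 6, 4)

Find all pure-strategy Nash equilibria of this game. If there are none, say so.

No pure-strategy Nash equilibrium.

For each player, find the best response to each opponent profile; mutual best responses are the pure NE.
Service A against (Sports, News): payoffs 2, 3 → best response Sports.
Service A against (Sports, Bundled): payoffs 0, 3 → best response Sports.
Service A against (News, News): payoffs 6, 8 → best response Sports.
Service A against (News, Bundled): payoffs 6, 5 → best response Licensed.
Service B against (Licensed, News): payoffs 5, 9 → best response News.
Service B against (Licensed, Bundled): payoffs 6, 4 → best response Sports.
Service B against (Sports, News): payoffs 8, 4 → best response Sports.
Service B against (Sports, Bundled): payoffs 0, 6 → best response News.
Service C against (Licensed, Sports): payoffs 8, 5 → best response News.
Service C against (Licensed, News): payoffs 7, 2 → best response News.
Service C against (Sports, Sports): payoffs 7, 9 → best response Bundled.
Service C against (Sports, News): payoffs 7, 4 → best response News.
No profile is a mutual best response for all players.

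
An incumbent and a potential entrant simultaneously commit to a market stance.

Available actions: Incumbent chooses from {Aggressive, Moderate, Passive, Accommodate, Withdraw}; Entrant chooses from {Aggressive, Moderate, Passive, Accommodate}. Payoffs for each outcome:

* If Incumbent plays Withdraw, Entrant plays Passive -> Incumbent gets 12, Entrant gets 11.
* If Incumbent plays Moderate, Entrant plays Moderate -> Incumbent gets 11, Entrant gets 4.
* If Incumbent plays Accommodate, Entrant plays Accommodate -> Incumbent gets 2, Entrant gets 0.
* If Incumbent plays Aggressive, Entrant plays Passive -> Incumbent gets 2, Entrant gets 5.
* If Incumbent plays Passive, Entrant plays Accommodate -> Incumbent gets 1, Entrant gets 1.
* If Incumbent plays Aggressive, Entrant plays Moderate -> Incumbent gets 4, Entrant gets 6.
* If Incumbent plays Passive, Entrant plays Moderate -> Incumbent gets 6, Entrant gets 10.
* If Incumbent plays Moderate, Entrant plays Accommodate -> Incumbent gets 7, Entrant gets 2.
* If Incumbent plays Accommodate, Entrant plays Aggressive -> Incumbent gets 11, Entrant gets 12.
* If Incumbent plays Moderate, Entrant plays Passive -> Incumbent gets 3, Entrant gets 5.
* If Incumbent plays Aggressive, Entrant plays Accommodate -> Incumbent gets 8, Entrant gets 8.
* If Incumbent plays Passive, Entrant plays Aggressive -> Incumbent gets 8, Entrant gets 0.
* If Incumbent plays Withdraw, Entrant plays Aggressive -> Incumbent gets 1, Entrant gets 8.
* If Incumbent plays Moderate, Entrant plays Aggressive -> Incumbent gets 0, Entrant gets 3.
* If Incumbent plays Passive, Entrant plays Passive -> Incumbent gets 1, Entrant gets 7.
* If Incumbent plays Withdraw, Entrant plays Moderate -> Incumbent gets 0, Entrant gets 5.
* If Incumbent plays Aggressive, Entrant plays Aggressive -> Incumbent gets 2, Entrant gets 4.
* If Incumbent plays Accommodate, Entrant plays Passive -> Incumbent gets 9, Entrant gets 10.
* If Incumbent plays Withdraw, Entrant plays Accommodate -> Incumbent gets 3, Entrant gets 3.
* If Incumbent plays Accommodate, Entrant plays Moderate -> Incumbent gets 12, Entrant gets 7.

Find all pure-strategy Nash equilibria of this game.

(Aggressive, Aggressive): Incumbent can switch to Passive (2 → 8). Not NE.
(Aggressive, Moderate): Incumbent can switch to Moderate (4 → 11). Not NE.
(Aggressive, Passive): Incumbent can switch to Moderate (2 → 3). Not NE.
(Aggressive, Accommodate): Incumbent gets 8, best alternative 7; Entrant gets 8, best alternative 6. No profitable deviation — NE.
(Moderate, Aggressive): Incumbent can switch to Aggressive (0 → 2). Not NE.
(Moderate, Moderate): Incumbent can switch to Accommodate (11 → 12). Not NE.
(Moderate, Passive): Incumbent can switch to Accommodate (3 → 9). Not NE.
(Moderate, Accommodate): Incumbent can switch to Aggressive (7 → 8). Not NE.
(Passive, Aggressive): Incumbent can switch to Accommodate (8 → 11). Not NE.
(Passive, Moderate): Incumbent can switch to Moderate (6 → 11). Not NE.
(Passive, Passive): Incumbent can switch to Aggressive (1 → 2). Not NE.
(Passive, Accommodate): Incumbent can switch to Aggressive (1 → 8). Not NE.
(Accommodate, Aggressive): Incumbent gets 11, best alternative 8; Entrant gets 12, best alternative 10. No profitable deviation — NE.
(Accommodate, Moderate): Entrant can switch to Aggressive (7 → 12). Not NE.
(Withdraw, Passive): Incumbent gets 12, best alternative 9; Entrant gets 11, best alternative 8. No profitable deviation — NE.
(The remaining 5 profiles each have a profitable deviation by the same check.)

(Aggressive, Accommodate); (Accommodate, Aggressive); (Withdraw, Passive)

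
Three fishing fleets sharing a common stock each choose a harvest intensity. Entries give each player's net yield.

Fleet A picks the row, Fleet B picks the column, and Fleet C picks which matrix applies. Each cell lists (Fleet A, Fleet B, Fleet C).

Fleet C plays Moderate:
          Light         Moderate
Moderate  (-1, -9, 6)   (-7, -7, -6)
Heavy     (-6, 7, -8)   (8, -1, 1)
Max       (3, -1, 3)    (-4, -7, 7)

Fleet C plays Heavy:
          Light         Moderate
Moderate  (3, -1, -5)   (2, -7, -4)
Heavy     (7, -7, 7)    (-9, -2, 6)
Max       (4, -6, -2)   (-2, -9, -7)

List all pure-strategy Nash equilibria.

Pure NE: (Max, Light, Moderate)

Mark each player's best response to every combination of opponents' strategies; a profile where every player is best-responding is a pure Nash equilibrium.
Fleet A against (Light, Moderate): payoffs -1, -6, 3 → best response Max.
Fleet A against (Light, Heavy): payoffs 3, 7, 4 → best response Heavy.
Fleet A against (Moderate, Moderate): payoffs -7, 8, -4 → best response Heavy.
Fleet A against (Moderate, Heavy): payoffs 2, -9, -2 → best response Moderate.
Fleet B against (Moderate, Moderate): payoffs -9, -7 → best response Moderate.
Fleet B against (Moderate, Heavy): payoffs -1, -7 → best response Light.
Fleet B against (Heavy, Moderate): payoffs 7, -1 → best response Light.
Fleet B against (Heavy, Heavy): payoffs -7, -2 → best response Moderate.
Fleet B against (Max, Moderate): payoffs -1, -7 → best response Light.
Fleet B against (Max, Heavy): payoffs -6, -9 → best response Light.
Fleet C against (Moderate, Light): payoffs 6, -5 → best response Moderate.
Fleet C against (Moderate, Moderate): payoffs -6, -4 → best response Heavy.
Fleet C against (Heavy, Light): payoffs -8, 7 → best response Heavy.
Fleet C against (Heavy, Moderate): payoffs 1, 6 → best response Heavy.
Fleet C against (Max, Light): payoffs 3, -2 → best response Moderate.
Fleet C against (Max, Moderate): payoffs 7, -7 → best response Moderate.
Mutual best responses: (Max, Light, Moderate).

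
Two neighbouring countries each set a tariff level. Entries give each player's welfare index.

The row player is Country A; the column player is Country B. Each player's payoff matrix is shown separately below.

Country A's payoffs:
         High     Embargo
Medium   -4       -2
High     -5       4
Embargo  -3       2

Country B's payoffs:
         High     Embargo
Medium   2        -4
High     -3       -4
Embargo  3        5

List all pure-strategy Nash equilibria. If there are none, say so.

There is no pure-strategy Nash equilibrium.

Country A against High: payoffs -4, -5, -3 → best response Embargo.
Country A against Embargo: payoffs -2, 4, 2 → best response High.
Country B against Medium: payoffs 2, -4 → best response High.
Country B against High: payoffs -3, -4 → best response High.
Country B against Embargo: payoffs 3, 5 → best response Embargo.
No profile is a mutual best response for all players.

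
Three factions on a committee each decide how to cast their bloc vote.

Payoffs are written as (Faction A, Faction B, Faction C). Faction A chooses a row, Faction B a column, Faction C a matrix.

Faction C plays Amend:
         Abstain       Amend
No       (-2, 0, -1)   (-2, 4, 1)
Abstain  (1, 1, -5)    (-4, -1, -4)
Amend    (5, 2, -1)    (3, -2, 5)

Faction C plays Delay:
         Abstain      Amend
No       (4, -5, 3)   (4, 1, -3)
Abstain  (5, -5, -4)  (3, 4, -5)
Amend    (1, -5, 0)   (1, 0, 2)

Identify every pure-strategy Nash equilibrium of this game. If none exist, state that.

No pure-strategy Nash equilibrium.

For each strategy profile, look for a profitable unilateral deviation.
(No, Abstain, Amend): Faction A can switch to Abstain (-2 → 1). Not NE.
(No, Abstain, Delay): Faction A can switch to Abstain (4 → 5). Not NE.
(No, Amend, Amend): Faction A can switch to Amend (-2 → 3). Not NE.
(No, Amend, Delay): Faction C can switch to Amend (-3 → 1). Not NE.
(Abstain, Abstain, Amend): Faction A can switch to Amend (1 → 5). Not NE.
(Abstain, Abstain, Delay): Faction B can switch to Amend (-5 → 4). Not NE.
(Abstain, Amend, Amend): Faction A can switch to No (-4 → -2). Not NE.
(Abstain, Amend, Delay): Faction A can switch to No (3 → 4). Not NE.
(Amend, Abstain, Amend): Faction C can switch to Delay (-1 → 0). Not NE.
(Amend, Abstain, Delay): Faction A can switch to No (1 → 4). Not NE.
(Amend, Amend, Amend): Faction B can switch to Abstain (-2 → 2). Not NE.
(Amend, Amend, Delay): Faction A can switch to No (1 → 4). Not NE.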